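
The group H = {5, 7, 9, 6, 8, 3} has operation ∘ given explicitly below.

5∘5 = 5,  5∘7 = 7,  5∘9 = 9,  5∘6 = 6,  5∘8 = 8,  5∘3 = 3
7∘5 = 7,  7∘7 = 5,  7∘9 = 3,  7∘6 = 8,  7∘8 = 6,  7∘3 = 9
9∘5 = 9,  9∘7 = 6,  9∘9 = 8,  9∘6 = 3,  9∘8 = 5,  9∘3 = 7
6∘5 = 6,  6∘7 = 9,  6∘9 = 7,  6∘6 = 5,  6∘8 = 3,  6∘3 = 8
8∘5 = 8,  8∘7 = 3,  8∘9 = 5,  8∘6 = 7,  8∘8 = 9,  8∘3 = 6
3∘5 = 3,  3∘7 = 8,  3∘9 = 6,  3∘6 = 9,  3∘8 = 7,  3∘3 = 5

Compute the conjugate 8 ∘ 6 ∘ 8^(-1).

3

The identity is 5. In row 8, the entry 5 sits in column 9, so 8^(-1) = 9.
8 ∘ 6 = 7
7 ∘ 9 = 3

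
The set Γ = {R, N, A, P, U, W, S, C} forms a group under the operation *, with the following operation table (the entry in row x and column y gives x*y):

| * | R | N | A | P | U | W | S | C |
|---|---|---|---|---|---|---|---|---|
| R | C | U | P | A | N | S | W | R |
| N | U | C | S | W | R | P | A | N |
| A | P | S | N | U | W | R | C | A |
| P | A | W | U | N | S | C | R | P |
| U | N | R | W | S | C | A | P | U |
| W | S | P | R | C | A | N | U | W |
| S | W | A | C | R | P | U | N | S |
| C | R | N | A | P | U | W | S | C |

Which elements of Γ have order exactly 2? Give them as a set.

Identity is C. Compute the order of each non-identity element by repeated multiplication:
  R: R → C  (order 2)
  N: N → C  (order 2)
  A: A → N → S → C  (order 4)
  P: P → N → W → C  (order 4)
  U: U → C  (order 2)
  W: W → N → P → C  (order 4)
  S: S → N → A → C  (order 4)
Elements of order 2: {N, R, U}.

{N, R, U}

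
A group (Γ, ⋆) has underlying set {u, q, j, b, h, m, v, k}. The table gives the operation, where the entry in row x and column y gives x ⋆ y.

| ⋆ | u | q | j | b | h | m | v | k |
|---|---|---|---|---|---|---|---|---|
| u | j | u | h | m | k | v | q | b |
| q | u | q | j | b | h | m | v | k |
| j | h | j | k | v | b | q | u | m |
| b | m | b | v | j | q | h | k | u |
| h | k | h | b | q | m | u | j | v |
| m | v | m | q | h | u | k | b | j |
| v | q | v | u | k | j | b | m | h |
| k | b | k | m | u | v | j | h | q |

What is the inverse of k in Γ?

First locate the identity: row q matches the header, so q is the identity.
Scan row k for q: k ⋆ k = q. Hence k^(-1) = k.

k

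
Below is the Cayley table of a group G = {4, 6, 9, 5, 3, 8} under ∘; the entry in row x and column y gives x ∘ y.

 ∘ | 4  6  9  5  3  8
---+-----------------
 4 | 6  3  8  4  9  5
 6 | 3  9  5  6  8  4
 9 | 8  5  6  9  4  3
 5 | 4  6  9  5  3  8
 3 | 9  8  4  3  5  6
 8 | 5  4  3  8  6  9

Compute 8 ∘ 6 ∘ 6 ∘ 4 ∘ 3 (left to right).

4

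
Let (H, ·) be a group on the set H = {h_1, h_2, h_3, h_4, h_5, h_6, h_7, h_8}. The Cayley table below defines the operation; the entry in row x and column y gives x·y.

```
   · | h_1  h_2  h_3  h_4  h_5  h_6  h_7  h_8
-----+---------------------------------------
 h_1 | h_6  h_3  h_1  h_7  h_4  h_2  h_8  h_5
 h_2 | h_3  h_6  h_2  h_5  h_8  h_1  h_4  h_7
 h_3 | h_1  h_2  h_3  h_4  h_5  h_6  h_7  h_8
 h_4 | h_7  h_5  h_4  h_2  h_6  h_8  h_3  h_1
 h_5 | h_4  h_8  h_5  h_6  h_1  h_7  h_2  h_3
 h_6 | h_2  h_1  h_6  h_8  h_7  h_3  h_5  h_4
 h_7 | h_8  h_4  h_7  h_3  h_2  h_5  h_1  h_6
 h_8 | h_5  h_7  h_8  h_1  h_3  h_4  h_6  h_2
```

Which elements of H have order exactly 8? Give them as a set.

Identity is h_3. Compute the order of each non-identity element by repeated multiplication:
  h_1: h_1 → h_6 → h_2 → h_3  (order 4)
  h_2: h_2 → h_6 → h_1 → h_3  (order 4)
  h_4: h_4 → h_2 → h_5 → h_6 → h_8 → h_1 → h_7 → h_3  (order 8)
  h_5: h_5 → h_1 → h_4 → h_6 → h_7 → h_2 → h_8 → h_3  (order 8)
  h_6: h_6 → h_3  (order 2)
  h_7: h_7 → h_1 → h_8 → h_6 → h_5 → h_2 → h_4 → h_3  (order 8)
  h_8: h_8 → h_2 → h_7 → h_6 → h_4 → h_1 → h_5 → h_3  (order 8)
Elements of order 8: {h_4, h_5, h_7, h_8}.

{h_4, h_5, h_7, h_8}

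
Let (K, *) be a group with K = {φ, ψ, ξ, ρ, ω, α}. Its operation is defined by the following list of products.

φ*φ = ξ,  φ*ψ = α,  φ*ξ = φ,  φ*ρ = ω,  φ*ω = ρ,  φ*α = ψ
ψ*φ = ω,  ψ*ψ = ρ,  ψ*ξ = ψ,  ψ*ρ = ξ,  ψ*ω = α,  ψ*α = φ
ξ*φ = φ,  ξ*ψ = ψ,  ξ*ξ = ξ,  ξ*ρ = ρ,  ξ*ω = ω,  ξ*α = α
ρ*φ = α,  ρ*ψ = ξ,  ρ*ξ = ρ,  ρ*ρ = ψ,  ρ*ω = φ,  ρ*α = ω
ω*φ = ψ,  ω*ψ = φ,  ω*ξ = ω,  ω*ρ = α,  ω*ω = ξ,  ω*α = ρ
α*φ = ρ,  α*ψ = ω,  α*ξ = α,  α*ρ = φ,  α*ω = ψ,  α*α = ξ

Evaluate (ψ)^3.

ψ^1 = ψ
ψ^2 = ψ*ψ = ρ
ψ^3 = ρ*ψ = ξ
(Structurally, K here is isomorphic to the symmetric group S_3.)

ξ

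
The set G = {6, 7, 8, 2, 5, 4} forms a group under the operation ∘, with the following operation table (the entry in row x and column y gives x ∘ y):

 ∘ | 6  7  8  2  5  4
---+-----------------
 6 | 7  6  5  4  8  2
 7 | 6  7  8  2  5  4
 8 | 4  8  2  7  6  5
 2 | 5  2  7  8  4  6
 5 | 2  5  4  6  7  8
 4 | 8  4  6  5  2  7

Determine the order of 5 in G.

The identity element is 7 (its row matches the header).
5^1 = 5
5^2 = 5 ∘ 5 = 7
The first power of 5 equal to the identity is 5^2, so ord(5) = 2.

2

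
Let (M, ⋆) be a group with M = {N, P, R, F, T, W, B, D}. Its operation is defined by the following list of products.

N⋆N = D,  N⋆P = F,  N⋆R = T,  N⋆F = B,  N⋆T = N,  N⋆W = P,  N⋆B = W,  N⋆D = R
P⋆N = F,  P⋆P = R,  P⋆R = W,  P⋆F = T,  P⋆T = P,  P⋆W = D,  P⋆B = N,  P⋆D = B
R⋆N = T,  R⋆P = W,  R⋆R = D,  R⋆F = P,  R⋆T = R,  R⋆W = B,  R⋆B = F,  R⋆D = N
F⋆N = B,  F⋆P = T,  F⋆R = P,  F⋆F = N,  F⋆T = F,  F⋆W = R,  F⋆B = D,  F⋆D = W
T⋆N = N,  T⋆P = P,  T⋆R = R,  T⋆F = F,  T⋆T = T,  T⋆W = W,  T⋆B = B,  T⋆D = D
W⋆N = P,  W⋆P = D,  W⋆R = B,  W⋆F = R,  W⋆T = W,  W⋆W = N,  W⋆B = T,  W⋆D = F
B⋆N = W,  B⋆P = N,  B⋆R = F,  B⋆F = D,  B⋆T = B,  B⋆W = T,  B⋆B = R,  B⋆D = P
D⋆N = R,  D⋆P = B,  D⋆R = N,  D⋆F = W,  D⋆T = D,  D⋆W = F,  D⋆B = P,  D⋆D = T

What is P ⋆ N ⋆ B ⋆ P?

B

P ⋆ N = F
F ⋆ B = D
D ⋆ P = B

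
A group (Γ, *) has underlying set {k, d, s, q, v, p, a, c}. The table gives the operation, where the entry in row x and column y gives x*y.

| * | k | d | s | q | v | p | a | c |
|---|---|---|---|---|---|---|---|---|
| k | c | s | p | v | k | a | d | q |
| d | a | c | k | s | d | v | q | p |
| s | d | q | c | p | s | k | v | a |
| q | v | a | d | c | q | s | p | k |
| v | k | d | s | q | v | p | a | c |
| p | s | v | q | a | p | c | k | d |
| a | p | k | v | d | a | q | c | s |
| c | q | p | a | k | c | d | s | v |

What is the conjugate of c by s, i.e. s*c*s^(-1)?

The identity is v. In row s, the entry v sits in column a, so s^(-1) = a.
s*c = a
a*a = c
(Structurally, Γ here is isomorphic to the quaternion group Q_8.)

c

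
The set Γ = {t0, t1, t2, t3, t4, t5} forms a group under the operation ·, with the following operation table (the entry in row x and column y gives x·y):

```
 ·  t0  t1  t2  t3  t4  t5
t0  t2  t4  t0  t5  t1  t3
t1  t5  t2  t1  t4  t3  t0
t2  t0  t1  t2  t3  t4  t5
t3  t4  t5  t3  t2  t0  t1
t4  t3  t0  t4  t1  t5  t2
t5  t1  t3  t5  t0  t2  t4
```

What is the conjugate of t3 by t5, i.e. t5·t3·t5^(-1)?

The identity is t2. In row t5, the entry t2 sits in column t4, so t5^(-1) = t4.
t5·t3 = t0
t0·t4 = t1

t1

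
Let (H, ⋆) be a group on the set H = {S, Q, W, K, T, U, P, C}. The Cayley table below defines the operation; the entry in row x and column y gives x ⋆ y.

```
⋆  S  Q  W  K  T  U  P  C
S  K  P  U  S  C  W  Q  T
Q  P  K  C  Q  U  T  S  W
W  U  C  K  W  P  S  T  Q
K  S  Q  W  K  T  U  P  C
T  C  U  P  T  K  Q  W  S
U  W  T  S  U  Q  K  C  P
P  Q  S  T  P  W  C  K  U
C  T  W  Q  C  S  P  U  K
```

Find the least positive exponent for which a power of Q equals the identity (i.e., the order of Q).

The identity element is K (its row matches the header).
Q^1 = Q
Q^2 = Q ⋆ Q = K
The first power of Q equal to the identity is Q^2, so ord(Q) = 2.

2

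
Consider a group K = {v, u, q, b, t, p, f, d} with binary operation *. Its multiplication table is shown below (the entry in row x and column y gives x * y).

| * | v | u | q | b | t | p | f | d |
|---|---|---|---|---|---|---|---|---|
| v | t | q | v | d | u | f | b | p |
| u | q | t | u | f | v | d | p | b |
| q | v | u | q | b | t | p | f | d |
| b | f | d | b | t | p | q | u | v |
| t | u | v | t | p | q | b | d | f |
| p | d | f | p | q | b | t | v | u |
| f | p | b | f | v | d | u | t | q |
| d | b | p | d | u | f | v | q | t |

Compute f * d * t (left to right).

t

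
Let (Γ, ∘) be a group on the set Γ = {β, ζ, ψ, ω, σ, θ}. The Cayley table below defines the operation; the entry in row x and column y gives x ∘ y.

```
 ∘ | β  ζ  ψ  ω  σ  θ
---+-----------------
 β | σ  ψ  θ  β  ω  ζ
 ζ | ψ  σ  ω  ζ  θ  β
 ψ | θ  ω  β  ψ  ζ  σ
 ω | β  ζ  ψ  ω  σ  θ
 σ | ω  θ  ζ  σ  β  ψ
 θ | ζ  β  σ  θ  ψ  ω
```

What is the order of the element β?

3

The identity element is ω (its row matches the header).
β^1 = β
β^2 = β ∘ β = σ
β^3 = σ ∘ β = ω
The first power of β equal to the identity is β^3, so ord(β) = 3.
(Structurally, Γ here is isomorphic to the cyclic group Z_6.)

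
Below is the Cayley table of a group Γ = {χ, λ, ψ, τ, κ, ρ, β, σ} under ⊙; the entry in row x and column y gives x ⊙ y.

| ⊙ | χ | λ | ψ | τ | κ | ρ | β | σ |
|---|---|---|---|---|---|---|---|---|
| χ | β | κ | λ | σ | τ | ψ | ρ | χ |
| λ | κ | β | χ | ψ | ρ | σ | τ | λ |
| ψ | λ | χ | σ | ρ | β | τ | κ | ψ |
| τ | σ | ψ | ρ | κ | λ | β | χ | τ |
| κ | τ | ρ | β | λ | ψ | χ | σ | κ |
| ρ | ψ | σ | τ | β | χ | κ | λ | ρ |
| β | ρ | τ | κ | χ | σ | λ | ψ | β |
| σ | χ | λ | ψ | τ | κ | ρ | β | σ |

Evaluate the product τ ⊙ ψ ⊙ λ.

σ

τ ⊙ ψ = ρ
ρ ⊙ λ = σ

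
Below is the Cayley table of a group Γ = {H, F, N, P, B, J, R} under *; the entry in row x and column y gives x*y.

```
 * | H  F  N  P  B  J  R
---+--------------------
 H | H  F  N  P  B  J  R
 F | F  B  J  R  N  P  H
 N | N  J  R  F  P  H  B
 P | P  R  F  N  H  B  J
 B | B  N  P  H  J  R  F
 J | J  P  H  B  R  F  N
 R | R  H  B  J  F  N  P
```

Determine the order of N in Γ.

7

The identity element is H (its row matches the header).
N^1 = N
N^2 = N*N = R
N^3 = R*N = B
N^4 = B*N = P
N^5 = P*N = F
N^6 = F*N = J
N^7 = J*N = H
The first power of N equal to the identity is N^7, so ord(N) = 7.
(Structurally, Γ here is isomorphic to the cyclic group Z_7.)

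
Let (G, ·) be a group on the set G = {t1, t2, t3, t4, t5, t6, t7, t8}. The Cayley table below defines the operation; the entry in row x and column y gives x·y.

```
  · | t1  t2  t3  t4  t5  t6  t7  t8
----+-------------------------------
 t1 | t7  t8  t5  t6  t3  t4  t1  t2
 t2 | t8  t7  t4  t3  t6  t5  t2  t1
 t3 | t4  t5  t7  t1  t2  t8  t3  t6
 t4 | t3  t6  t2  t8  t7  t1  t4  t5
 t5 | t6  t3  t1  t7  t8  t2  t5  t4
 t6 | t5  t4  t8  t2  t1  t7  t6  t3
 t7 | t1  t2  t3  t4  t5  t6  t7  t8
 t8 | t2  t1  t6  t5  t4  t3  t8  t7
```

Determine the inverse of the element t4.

First locate the identity: row t7 matches the header, so t7 is the identity.
Scan row t4 for t7: t4·t5 = t7. Hence t4^(-1) = t5.
(Structurally, G here is isomorphic to the dihedral group D_4.)

t5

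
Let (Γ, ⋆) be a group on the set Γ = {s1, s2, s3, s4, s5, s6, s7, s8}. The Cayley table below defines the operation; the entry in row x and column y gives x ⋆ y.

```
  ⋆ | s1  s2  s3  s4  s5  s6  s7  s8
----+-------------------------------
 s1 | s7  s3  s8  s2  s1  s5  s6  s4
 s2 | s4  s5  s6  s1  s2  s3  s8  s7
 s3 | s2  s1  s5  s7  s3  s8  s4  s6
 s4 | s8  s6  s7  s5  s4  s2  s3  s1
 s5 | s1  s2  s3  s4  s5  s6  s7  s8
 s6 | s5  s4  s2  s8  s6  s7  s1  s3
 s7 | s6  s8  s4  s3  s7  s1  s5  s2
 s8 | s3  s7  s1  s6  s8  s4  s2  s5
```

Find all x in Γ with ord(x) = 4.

{s1, s6}

Identity is s5. Compute the order of each non-identity element by repeated multiplication:
  s1: s1 → s7 → s6 → s5  (order 4)
  s2: s2 → s5  (order 2)
  s3: s3 → s5  (order 2)
  s4: s4 → s5  (order 2)
  s6: s6 → s7 → s1 → s5  (order 4)
  s7: s7 → s5  (order 2)
  s8: s8 → s5  (order 2)
Elements of order 4: {s1, s6}.
(Structurally, Γ here is isomorphic to the dihedral group D_4.)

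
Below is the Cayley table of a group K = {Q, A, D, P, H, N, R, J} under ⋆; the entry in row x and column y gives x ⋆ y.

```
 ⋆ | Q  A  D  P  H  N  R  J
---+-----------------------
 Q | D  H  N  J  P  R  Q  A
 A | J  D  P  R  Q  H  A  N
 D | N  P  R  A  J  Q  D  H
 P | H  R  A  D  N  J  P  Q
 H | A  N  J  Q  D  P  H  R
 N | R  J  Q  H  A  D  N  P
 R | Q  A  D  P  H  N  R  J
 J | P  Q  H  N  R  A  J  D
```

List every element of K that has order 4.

Identity is R. Compute the order of each non-identity element by repeated multiplication:
  Q: Q → D → N → R  (order 4)
  A: A → D → P → R  (order 4)
  D: D → R  (order 2)
  P: P → D → A → R  (order 4)
  H: H → D → J → R  (order 4)
  N: N → D → Q → R  (order 4)
  J: J → D → H → R  (order 4)
Elements of order 4: {A, H, J, N, P, Q}.
(Structurally, K here is isomorphic to the quaternion group Q_8.)

{A, H, J, N, P, Q}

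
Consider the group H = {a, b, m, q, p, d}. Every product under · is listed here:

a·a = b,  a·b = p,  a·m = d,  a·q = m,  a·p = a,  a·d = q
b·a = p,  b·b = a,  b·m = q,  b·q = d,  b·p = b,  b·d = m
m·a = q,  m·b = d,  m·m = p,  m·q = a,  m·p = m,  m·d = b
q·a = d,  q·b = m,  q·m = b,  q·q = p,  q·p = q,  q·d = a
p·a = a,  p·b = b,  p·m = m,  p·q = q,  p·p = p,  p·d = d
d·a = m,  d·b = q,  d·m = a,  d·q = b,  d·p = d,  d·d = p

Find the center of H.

An element z is central iff its row equals its column in the table.
For b: b·m = q ≠ d = m·b, so b ∉ Z.
Checking each element this way leaves Z(H) = {p}.

{p}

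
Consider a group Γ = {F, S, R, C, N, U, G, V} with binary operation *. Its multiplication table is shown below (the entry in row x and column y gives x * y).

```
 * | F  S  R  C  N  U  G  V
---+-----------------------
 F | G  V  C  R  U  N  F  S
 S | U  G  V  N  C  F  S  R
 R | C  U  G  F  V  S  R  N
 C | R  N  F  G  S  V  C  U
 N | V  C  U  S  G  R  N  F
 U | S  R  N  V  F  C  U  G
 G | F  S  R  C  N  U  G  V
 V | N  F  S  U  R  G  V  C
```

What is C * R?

F

Read row C, column R: C * R = F.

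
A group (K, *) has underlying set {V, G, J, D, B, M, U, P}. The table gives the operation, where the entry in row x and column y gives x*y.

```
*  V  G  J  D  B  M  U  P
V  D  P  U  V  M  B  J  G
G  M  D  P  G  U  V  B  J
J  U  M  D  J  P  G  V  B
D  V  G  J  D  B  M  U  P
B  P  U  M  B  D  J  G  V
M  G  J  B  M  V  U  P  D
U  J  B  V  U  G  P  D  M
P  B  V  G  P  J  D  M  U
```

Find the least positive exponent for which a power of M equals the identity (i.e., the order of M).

4

The identity element is D (its row matches the header).
M^1 = M
M^2 = M*M = U
M^3 = U*M = P
M^4 = P*M = D
The first power of M equal to the identity is M^4, so ord(M) = 4.
(Structurally, K here is isomorphic to the dihedral group D_4.)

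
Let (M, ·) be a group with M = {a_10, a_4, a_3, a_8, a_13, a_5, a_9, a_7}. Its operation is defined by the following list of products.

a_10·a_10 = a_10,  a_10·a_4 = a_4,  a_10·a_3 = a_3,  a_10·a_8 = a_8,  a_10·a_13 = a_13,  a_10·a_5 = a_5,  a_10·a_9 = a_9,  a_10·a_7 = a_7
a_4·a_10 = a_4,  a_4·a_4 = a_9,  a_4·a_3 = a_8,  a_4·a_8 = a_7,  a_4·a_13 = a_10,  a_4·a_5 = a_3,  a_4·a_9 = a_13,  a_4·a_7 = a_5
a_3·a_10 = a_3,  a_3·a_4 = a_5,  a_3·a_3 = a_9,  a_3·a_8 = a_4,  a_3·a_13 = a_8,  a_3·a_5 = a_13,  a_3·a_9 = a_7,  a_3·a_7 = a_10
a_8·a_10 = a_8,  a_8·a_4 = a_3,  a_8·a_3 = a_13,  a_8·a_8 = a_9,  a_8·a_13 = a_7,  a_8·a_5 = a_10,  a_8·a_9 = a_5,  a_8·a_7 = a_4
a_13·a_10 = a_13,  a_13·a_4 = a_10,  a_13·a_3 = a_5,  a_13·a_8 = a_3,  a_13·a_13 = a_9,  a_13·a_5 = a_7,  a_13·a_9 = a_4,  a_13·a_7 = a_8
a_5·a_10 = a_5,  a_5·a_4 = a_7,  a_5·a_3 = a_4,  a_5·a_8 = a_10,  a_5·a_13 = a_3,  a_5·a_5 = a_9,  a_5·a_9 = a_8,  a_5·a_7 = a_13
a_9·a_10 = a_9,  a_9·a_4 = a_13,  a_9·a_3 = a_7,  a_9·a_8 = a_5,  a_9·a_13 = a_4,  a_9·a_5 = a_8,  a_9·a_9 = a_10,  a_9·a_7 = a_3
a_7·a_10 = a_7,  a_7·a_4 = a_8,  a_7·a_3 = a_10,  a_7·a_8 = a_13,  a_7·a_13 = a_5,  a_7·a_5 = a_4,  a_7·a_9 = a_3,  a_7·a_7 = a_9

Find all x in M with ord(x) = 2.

{a_9}

Identity is a_10. Compute the order of each non-identity element by repeated multiplication:
  a_4: a_4 → a_9 → a_13 → a_10  (order 4)
  a_3: a_3 → a_9 → a_7 → a_10  (order 4)
  a_8: a_8 → a_9 → a_5 → a_10  (order 4)
  a_13: a_13 → a_9 → a_4 → a_10  (order 4)
  a_5: a_5 → a_9 → a_8 → a_10  (order 4)
  a_9: a_9 → a_10  (order 2)
  a_7: a_7 → a_9 → a_3 → a_10  (order 4)
Elements of order 2: {a_9}.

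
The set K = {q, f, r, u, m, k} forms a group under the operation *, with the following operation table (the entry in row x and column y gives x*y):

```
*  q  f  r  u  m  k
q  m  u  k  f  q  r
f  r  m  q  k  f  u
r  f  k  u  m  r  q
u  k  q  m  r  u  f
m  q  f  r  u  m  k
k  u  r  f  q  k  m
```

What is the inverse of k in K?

First locate the identity: row m matches the header, so m is the identity.
Scan row k for m: k*k = m. Hence k^(-1) = k.

k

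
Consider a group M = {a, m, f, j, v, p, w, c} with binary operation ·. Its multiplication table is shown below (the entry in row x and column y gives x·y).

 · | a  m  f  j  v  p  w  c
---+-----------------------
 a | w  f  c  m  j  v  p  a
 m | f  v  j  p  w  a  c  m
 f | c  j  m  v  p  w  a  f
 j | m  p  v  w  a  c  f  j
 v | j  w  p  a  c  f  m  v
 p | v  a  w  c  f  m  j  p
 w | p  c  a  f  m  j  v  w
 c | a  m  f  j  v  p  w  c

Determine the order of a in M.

8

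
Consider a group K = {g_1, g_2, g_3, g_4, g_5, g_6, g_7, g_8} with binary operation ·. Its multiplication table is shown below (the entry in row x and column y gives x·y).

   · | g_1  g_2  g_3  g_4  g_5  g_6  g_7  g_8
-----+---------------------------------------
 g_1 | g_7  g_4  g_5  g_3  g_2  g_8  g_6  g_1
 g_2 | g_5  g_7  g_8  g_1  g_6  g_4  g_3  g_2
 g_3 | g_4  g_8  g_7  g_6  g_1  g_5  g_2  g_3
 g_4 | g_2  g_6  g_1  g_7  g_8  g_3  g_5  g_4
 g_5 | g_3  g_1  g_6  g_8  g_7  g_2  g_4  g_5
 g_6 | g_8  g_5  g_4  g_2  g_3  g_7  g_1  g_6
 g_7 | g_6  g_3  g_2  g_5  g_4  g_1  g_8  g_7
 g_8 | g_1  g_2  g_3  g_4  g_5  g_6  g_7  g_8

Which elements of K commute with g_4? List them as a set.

Compare row g_4 with column g_4 entry by entry.
g_7·g_4 = g_5 = g_4·g_7, so g_7 commutes with g_4.
g_1·g_4 = g_3 but g_4·g_1 = g_2, so g_1 does not.
Collecting the elements that commute with g_4: C(g_4) = {g_4, g_5, g_7, g_8}.
(Structurally, K here is isomorphic to the quaternion group Q_8.)

{g_4, g_5, g_7, g_8}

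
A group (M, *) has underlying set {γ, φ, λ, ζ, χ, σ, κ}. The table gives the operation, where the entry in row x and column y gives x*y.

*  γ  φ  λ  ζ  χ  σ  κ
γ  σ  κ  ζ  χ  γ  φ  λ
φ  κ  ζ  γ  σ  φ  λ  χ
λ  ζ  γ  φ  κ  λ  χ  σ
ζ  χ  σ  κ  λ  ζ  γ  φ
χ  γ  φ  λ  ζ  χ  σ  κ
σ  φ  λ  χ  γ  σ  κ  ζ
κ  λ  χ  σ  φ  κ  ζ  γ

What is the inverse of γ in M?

ζ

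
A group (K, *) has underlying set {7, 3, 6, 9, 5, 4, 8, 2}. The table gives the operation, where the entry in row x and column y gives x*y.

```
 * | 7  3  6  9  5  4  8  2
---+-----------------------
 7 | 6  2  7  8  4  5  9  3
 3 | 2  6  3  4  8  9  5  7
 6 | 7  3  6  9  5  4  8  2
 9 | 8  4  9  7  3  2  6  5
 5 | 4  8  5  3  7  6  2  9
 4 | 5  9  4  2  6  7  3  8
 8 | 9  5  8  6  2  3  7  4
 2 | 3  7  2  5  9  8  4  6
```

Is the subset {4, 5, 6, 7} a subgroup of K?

{4, 5, 6, 7} contains the identity 6.
Checking products: every product of two elements of {4, 5, 6, 7} (read from the table) lies in {4, 5, 6, 7}, so the set is closed.
In a finite group, a nonempty closed subset is a subgroup. So {4, 5, 6, 7} ≤ K.
(Structurally, K here is isomorphic to Z_2 x Z_4.)

Yes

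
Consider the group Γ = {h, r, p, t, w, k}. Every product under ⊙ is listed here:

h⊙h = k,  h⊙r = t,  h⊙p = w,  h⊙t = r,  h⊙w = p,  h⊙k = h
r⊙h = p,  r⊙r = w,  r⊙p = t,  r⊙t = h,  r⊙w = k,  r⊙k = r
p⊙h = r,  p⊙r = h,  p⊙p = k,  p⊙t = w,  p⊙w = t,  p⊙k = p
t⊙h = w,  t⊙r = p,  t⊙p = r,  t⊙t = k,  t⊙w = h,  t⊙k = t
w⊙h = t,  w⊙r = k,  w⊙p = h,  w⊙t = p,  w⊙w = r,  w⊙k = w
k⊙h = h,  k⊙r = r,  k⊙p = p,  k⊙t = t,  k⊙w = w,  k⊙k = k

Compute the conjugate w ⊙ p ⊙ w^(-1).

t

The identity is k. In row w, the entry k sits in column r, so w^(-1) = r.
w ⊙ p = h
h ⊙ r = t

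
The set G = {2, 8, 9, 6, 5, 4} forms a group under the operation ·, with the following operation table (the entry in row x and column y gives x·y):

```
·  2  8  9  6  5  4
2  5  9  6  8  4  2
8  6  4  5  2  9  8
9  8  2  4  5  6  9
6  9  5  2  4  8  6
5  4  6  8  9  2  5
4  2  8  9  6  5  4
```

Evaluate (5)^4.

5

5^1 = 5
5^2 = 5·5 = 2
5^3 = 2·5 = 4
5^4 = 4·5 = 5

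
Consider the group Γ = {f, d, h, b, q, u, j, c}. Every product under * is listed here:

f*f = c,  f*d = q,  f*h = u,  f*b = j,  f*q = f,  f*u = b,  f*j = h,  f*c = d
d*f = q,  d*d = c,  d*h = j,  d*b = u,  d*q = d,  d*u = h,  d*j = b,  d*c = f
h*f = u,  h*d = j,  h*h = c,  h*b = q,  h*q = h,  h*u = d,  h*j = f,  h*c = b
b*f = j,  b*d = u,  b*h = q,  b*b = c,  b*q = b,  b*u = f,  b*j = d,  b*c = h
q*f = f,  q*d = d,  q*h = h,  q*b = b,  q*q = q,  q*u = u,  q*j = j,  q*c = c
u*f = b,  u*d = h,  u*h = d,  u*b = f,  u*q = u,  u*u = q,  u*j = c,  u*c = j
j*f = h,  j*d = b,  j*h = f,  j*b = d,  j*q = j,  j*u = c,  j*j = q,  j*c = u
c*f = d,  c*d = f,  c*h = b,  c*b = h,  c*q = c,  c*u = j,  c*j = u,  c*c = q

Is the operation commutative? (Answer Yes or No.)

Yes

Check whether the table is symmetric across its main diagonal.
Every entry (row x, col y) equals the entry (row y, col x), so Γ is abelian.
(In fact Γ ≅ Z_2 x Z_4.)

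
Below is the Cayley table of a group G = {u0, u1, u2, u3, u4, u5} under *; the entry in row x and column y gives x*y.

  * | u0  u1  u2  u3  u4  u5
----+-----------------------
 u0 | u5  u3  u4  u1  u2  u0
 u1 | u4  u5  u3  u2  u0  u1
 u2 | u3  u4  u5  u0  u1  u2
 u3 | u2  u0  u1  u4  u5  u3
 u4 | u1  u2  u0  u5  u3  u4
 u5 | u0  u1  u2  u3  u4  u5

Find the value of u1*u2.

u3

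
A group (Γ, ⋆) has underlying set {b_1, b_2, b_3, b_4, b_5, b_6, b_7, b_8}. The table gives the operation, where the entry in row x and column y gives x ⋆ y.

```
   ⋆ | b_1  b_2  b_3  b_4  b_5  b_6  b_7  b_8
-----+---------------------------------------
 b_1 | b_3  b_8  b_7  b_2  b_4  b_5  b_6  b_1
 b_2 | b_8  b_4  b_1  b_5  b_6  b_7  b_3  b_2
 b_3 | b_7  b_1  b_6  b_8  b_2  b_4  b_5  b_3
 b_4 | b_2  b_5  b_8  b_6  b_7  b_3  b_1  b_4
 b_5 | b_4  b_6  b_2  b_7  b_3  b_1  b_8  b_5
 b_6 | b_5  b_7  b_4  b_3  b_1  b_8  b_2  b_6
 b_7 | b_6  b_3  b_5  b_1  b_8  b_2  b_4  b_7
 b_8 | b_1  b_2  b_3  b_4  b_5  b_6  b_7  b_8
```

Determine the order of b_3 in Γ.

4

The identity element is b_8 (its row matches the header).
b_3^1 = b_3
b_3^2 = b_3 ⋆ b_3 = b_6
b_3^3 = b_6 ⋆ b_3 = b_4
b_3^4 = b_4 ⋆ b_3 = b_8
The first power of b_3 equal to the identity is b_3^4, so ord(b_3) = 4.
(Structurally, Γ here is isomorphic to the cyclic group Z_8.)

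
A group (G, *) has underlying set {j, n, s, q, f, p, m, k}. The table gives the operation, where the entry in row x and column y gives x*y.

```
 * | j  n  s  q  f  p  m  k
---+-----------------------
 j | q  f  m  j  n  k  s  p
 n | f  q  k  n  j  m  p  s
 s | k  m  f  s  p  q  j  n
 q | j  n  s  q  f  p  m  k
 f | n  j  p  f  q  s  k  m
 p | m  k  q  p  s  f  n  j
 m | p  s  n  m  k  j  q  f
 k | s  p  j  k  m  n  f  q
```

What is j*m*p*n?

n

j*m = s
s*p = q
q*n = n
(Structurally, G here is isomorphic to the dihedral group D_4.)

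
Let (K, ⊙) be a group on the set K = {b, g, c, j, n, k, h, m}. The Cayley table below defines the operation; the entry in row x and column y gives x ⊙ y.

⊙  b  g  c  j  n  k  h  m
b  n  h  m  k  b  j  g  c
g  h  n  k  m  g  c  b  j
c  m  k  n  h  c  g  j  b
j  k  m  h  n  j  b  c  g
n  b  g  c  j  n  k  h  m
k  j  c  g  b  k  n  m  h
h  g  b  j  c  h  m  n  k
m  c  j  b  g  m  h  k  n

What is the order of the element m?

The identity element is n (its row matches the header).
m^1 = m
m^2 = m ⊙ m = n
The first power of m equal to the identity is m^2, so ord(m) = 2.

2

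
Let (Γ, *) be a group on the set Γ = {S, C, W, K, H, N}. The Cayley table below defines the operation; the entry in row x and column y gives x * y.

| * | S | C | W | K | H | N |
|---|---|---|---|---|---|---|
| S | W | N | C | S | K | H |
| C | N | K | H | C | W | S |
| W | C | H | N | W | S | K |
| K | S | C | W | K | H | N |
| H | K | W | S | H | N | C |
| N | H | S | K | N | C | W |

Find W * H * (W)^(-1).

The identity is K. In row W, the entry K sits in column N, so W^(-1) = N.
W * H = S
S * N = H
(Structurally, Γ here is isomorphic to the cyclic group Z_6.)

H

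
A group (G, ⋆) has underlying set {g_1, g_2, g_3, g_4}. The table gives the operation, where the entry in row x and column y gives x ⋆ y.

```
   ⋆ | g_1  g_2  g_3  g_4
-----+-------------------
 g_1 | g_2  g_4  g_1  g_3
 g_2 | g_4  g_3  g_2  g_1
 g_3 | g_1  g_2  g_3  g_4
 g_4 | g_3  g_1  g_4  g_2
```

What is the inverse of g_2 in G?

First locate the identity: row g_3 matches the header, so g_3 is the identity.
Scan row g_2 for g_3: g_2 ⋆ g_2 = g_3. Hence g_2^(-1) = g_2.

g_2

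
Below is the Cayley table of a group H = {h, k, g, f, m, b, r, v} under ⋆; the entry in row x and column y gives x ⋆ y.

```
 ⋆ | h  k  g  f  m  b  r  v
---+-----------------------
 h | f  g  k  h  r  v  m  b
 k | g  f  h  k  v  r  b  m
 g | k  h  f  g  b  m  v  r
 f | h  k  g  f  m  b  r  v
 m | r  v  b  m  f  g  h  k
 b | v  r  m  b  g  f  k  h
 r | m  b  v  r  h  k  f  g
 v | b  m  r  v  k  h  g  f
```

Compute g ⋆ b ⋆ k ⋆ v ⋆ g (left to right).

g

g ⋆ b = m
m ⋆ k = v
v ⋆ v = f
f ⋆ g = g
(Structurally, H here is isomorphic to the elementary abelian group (Z_2)^3.)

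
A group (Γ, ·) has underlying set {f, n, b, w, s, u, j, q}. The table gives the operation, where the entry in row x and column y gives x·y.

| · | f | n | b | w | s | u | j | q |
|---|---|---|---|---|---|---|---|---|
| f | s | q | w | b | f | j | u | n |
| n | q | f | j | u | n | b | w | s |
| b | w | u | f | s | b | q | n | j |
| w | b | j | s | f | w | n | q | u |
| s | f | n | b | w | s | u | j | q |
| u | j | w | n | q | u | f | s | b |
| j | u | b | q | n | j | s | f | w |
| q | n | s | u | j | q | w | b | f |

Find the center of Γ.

{f, s}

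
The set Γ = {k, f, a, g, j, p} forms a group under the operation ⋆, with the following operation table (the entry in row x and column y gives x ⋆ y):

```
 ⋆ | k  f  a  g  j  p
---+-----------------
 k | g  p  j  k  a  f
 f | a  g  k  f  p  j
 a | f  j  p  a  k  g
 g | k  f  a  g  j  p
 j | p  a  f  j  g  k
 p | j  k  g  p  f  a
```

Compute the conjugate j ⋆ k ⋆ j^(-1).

The identity is g. In row j, the entry g sits in column j, so j^(-1) = j.
j ⋆ k = p
p ⋆ j = f
(Structurally, Γ here is isomorphic to the symmetric group S_3.)

f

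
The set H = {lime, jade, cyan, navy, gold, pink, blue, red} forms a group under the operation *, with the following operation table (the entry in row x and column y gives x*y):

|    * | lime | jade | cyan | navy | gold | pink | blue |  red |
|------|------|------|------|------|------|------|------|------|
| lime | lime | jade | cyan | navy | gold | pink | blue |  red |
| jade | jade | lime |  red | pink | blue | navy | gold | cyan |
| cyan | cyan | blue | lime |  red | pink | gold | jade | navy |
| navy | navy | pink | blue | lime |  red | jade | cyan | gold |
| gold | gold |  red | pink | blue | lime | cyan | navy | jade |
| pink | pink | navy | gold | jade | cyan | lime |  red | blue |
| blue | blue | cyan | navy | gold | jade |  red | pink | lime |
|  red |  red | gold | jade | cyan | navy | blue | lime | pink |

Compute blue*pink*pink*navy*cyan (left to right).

blue*pink = red
red*pink = blue
blue*navy = gold
gold*cyan = pink

pink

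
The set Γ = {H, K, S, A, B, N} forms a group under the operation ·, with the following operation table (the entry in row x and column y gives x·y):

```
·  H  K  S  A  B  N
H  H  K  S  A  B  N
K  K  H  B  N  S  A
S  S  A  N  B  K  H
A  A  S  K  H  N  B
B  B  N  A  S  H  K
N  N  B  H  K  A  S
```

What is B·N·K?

H

B·N = K
K·K = H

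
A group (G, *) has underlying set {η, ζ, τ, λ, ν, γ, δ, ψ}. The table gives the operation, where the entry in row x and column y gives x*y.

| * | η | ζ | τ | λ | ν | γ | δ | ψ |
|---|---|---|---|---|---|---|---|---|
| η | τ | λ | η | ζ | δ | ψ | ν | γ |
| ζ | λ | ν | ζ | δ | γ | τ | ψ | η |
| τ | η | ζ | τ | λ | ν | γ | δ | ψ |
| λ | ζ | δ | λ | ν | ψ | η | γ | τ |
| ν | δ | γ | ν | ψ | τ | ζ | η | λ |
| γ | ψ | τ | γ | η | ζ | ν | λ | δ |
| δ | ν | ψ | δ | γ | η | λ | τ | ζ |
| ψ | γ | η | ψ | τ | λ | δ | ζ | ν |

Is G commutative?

Check whether the table is symmetric across its main diagonal.
Every entry (row x, col y) equals the entry (row y, col x), so G is abelian.

Yes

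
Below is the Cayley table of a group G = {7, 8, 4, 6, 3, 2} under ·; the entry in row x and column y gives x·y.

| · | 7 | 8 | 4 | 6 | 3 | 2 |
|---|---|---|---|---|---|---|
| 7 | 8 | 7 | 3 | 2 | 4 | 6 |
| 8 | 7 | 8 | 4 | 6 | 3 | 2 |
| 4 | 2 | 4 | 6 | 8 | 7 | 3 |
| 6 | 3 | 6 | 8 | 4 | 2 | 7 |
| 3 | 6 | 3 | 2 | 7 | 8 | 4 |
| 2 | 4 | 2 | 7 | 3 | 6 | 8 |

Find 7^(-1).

First locate the identity: row 8 matches the header, so 8 is the identity.
Scan row 7 for 8: 7·7 = 8. Hence 7^(-1) = 7.

7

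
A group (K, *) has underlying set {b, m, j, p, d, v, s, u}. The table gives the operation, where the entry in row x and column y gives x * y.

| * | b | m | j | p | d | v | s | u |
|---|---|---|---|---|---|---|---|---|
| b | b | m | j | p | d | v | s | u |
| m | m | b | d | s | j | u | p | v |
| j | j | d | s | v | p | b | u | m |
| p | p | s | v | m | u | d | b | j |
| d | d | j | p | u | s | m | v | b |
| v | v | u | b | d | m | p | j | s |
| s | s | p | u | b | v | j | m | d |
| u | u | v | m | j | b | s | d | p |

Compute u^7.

d

u^1 = u
u^2 = u * u = p
u^3 = p * u = j
u^4 = j * u = m
u^5 = m * u = v
u^6 = v * u = s
u^7 = s * u = d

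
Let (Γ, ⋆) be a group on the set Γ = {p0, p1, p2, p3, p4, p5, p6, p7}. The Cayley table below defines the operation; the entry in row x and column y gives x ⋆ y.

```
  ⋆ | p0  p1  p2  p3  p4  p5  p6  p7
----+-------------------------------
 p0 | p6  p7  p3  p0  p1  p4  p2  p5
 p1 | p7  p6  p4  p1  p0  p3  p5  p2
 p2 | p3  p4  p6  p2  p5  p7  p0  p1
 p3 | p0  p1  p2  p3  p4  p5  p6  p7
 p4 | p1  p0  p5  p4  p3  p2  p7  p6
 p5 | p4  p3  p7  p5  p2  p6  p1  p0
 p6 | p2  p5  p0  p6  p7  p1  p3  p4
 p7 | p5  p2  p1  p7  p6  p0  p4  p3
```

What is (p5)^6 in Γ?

p5^1 = p5
p5^2 = p5 ⋆ p5 = p6
p5^3 = p6 ⋆ p5 = p1
p5^4 = p1 ⋆ p5 = p3
p5^5 = p3 ⋆ p5 = p5
p5^6 = p5 ⋆ p5 = p6
(Structurally, Γ here is isomorphic to Z_2 x Z_4.)

p6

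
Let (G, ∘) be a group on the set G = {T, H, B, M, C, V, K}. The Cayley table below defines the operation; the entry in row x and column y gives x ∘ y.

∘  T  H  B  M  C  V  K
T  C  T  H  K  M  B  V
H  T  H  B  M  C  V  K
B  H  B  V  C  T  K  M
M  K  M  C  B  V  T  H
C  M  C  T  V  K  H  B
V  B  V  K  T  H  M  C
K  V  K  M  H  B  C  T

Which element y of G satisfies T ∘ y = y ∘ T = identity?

First locate the identity: row H matches the header, so H is the identity.
Scan row T for H: T ∘ B = H. Hence T^(-1) = B.
(Structurally, G here is isomorphic to the cyclic group Z_7.)

B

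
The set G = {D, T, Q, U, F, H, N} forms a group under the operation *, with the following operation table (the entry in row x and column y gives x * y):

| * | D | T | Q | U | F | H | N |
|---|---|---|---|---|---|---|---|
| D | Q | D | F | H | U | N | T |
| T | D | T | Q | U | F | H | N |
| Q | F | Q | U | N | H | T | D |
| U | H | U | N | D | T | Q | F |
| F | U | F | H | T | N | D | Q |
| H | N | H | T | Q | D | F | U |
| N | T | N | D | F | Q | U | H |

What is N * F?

Read row N, column F: N * F = Q.
(Structurally, G here is isomorphic to the cyclic group Z_7.)

Q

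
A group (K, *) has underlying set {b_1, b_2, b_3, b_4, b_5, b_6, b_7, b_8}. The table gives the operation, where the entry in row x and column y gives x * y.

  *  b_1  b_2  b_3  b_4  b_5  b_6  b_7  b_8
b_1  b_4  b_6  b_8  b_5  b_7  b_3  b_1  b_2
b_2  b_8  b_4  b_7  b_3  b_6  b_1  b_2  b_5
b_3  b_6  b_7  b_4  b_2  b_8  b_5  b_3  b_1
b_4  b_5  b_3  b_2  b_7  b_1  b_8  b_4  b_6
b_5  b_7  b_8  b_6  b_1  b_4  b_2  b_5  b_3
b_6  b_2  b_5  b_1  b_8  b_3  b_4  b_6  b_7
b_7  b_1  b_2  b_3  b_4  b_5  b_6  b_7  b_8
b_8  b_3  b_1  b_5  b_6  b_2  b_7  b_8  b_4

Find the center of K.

An element z is central iff its row equals its column in the table.
For b_5: b_5 * b_6 = b_2 ≠ b_3 = b_6 * b_5, so b_5 ∉ Z.
Checking each element this way leaves Z(K) = {b_4, b_7}.

{b_4, b_7}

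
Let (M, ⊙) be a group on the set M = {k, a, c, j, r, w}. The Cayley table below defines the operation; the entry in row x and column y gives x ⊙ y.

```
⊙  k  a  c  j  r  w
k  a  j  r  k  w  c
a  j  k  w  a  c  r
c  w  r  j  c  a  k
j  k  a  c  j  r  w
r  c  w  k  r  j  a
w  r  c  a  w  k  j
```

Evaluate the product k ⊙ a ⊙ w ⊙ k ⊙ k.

k ⊙ a = j
j ⊙ w = w
w ⊙ k = r
r ⊙ k = c

c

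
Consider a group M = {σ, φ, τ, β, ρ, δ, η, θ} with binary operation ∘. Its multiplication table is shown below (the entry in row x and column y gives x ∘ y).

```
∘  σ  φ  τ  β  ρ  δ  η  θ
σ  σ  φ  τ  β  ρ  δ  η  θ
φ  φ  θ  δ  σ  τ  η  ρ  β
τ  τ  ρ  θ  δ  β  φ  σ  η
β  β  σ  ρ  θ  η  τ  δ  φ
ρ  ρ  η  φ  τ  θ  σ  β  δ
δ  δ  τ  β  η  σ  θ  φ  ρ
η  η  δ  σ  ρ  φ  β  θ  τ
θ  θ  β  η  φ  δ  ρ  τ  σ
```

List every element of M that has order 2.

{θ}

Identity is σ. Compute the order of each non-identity element by repeated multiplication:
  φ: φ → θ → β → σ  (order 4)
  τ: τ → θ → η → σ  (order 4)
  β: β → θ → φ → σ  (order 4)
  ρ: ρ → θ → δ → σ  (order 4)
  δ: δ → θ → ρ → σ  (order 4)
  η: η → θ → τ → σ  (order 4)
  θ: θ → σ  (order 2)
Elements of order 2: {θ}.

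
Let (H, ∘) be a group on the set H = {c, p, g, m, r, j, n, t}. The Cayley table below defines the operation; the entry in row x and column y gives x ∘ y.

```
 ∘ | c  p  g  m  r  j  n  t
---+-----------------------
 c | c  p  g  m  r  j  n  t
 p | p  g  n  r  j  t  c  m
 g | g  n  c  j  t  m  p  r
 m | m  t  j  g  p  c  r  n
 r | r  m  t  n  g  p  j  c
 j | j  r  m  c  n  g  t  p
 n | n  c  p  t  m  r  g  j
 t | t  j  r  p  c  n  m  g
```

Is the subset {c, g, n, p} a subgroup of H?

Yes

{c, g, n, p} contains the identity c.
Checking products: every product of two elements of {c, g, n, p} (read from the table) lies in {c, g, n, p}, so the set is closed.
In a finite group, a nonempty closed subset is a subgroup. So {c, g, n, p} ≤ H.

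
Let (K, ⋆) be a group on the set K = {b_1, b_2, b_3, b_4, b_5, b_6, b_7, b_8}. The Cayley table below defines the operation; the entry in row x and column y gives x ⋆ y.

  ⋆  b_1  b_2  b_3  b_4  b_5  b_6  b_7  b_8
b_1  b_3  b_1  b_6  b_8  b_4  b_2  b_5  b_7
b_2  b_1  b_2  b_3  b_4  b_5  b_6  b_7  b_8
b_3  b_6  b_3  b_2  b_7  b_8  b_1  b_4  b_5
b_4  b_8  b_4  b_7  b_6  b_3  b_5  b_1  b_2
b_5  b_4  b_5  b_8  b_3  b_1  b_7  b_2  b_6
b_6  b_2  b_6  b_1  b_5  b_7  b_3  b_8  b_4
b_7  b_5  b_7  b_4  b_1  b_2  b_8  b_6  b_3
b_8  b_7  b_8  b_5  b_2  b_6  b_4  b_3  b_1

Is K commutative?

Check whether the table is symmetric across its main diagonal.
Every entry (row x, col y) equals the entry (row y, col x), so K is abelian.

Yes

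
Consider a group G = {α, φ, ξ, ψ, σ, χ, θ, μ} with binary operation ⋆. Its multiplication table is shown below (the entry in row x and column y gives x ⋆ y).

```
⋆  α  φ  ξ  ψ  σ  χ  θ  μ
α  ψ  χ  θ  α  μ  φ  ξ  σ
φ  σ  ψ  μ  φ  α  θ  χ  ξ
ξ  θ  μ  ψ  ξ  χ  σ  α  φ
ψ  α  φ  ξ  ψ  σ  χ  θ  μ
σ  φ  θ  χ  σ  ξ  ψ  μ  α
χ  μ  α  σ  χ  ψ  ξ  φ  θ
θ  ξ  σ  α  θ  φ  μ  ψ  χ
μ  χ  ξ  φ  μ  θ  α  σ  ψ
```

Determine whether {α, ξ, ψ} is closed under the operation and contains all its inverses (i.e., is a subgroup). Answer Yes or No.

ξ ⋆ α = θ, which is not in {α, ξ, ψ}.
The subset is not closed under ⋆, so it is not a subgroup.

No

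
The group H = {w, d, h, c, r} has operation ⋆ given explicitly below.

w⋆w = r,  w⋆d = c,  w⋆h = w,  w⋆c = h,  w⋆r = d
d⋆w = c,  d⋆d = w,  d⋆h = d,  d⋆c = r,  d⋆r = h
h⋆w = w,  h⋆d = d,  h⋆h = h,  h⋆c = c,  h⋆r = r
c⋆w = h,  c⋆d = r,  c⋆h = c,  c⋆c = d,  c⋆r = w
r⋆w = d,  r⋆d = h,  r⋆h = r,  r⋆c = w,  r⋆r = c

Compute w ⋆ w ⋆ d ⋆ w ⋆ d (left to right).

c

w ⋆ w = r
r ⋆ d = h
h ⋆ w = w
w ⋆ d = c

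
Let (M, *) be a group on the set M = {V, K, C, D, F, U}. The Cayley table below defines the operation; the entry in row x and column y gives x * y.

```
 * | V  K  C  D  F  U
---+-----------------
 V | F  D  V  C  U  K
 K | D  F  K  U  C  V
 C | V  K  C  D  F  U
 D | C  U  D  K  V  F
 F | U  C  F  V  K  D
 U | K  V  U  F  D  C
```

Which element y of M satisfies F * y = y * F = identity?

K

First locate the identity: row C matches the header, so C is the identity.
Scan row F for C: F * K = C. Hence F^(-1) = K.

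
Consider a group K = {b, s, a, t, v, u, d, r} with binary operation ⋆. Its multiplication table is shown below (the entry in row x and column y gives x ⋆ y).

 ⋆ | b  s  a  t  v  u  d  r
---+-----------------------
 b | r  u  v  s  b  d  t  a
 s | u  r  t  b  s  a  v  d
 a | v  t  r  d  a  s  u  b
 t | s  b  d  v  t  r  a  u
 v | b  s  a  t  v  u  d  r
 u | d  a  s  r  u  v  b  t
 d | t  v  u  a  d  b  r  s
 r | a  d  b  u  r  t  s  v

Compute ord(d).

4

The identity element is v (its row matches the header).
d^1 = d
d^2 = d ⋆ d = r
d^3 = r ⋆ d = s
d^4 = s ⋆ d = v
The first power of d equal to the identity is d^4, so ord(d) = 4.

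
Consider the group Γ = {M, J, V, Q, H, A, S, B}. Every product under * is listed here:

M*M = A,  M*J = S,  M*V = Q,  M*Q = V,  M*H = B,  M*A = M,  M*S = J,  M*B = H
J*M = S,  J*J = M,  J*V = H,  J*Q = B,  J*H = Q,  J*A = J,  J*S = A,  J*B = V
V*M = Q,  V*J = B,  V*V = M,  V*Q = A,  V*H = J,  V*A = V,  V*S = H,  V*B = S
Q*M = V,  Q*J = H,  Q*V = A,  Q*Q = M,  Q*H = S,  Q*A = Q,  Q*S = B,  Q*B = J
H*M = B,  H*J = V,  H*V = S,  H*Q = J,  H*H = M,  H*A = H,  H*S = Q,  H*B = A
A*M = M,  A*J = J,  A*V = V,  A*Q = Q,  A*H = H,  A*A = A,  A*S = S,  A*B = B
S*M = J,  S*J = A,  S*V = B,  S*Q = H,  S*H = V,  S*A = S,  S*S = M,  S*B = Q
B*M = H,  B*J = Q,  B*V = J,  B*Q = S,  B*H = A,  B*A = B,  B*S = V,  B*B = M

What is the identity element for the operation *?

The identity e satisfies e*x = x for all x, so its row in the table reproduces the column headers.
Row A reads: M, J, V, Q, H, A, S, B — exactly the header order. So A is the identity.
(Structurally, Γ here is isomorphic to the quaternion group Q_8.)

A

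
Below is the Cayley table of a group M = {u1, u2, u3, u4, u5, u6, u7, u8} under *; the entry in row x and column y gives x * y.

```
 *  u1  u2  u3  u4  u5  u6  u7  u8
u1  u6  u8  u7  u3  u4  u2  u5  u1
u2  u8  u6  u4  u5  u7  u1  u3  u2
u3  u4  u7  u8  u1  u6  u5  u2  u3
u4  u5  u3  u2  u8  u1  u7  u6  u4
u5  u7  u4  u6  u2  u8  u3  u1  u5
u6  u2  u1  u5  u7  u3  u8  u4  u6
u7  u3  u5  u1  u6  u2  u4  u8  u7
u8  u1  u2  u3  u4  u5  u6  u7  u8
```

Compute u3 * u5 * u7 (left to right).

u4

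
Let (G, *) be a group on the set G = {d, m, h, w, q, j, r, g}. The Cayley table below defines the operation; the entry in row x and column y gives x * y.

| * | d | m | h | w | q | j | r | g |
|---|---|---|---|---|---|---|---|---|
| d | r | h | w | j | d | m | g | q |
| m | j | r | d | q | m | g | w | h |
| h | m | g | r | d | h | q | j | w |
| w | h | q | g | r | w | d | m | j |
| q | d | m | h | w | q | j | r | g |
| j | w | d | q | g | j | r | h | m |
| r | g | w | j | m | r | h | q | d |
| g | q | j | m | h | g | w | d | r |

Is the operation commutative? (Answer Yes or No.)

m * d = j but d * m = h.
Since m and d do not commute, G is not abelian.

No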